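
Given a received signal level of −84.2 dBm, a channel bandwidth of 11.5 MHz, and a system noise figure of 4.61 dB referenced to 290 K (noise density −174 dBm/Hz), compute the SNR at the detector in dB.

14.6 dB

Noise floor: N = −174 + 10 log₁₀(B) + NF
10 log₁₀(1.15×10⁷) = 70.61 dB
N = −174 + 70.61 + 4.61 = −98.78 dBm
SNR = P_sig − N = −84.2 − (−98.78) = 14.58 dB → 14.6 dB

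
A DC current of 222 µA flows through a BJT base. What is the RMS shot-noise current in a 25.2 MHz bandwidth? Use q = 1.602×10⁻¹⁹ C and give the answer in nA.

I_n = √(2qI·B)
2qI·B = 2 × 1.602×10⁻¹⁹ × 2.22×10⁻⁴ × 2.52×10⁷ = 1.79×10⁻¹⁵ A²
I_n = √(1.79×10⁻¹⁵) = 4.23×10⁻⁸ A = 42.3 nA

42.3 nA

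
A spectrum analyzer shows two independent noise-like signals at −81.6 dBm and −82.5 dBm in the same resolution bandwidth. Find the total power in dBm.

−79.0 dBm

Convert to linear, add, convert back:
P₁ = 6.92×10⁻¹² W, P₂ = 5.62×10⁻¹² W
P_tot = 1.25×10⁻¹¹ W → 10 log₁₀(P_tot / 10⁻³) = −79.0 dBm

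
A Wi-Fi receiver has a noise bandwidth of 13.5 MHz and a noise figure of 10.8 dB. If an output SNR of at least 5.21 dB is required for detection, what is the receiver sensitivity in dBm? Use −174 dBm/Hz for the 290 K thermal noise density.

−86.7 dBm

Sensitivity = −174 + 10 log₁₀(B) + NF + SNR_min
= −174 + 71.3 + 10.8 + 5.21
= −86.69 dBm → −86.7 dBm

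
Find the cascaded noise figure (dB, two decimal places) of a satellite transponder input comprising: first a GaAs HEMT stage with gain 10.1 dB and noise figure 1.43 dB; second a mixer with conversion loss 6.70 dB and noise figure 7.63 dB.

Convert to linear (a loss of L dB is a gain of −L dB): F_i = 10^(NF_i/10), G_i = 10^(G_i,dB/10)
  Stage 1: F_1 = 10^(1.43/10) = 1.390, G_1 = 10^(10.1/10) = 10.23
  Stage 2: F_2 = 10^(7.63/10) = 5.794, G_2 = 10^(−6.70/10) = 0.2138
Friis cascade:
  F = 1.390 + (5.794 − 1)/10.23 = 1.858
NF = 10 log₁₀(1.858) = 2.69 dB

2.69 dB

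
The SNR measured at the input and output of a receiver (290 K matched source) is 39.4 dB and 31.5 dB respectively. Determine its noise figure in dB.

NF (dB) = SNR_in(dB) − SNR_out(dB) when the source is at T₀
NF = 39.4 − 31.5 = 7.9 dB

7.9 dB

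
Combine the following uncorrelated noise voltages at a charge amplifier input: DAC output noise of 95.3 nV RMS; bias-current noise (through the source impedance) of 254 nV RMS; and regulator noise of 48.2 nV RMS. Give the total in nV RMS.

276 nV

Uncorrelated sources add in power (mean-square): V_tot = √(ΣV_i²)
V_tot = √[(9.53×10⁻⁸)² + (2.54×10⁻⁷)² + (4.82×10⁻⁸)²] = 2.76×10⁻⁷ V = 276 nV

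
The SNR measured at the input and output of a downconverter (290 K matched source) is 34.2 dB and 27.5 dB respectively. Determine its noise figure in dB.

6.7 dB

NF (dB) = SNR_in(dB) − SNR_out(dB) when the source is at T₀
NF = 34.2 − 27.5 = 6.7 dB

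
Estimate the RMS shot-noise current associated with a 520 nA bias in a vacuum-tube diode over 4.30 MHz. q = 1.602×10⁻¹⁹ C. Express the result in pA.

I_n = √(2qI·B)
2qI·B = 2 × 1.602×10⁻¹⁹ × 5.20×10⁻⁷ × 4.30×10⁶ = 7.16×10⁻¹⁹ A²
I_n = √(7.16×10⁻¹⁹) = 8.46×10⁻¹⁰ A = 846 pA

846 pA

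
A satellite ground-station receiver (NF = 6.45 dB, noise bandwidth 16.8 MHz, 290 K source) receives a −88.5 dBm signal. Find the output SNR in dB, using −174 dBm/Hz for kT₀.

Noise floor: N = −174 + 10 log₁₀(B) + NF
10 log₁₀(1.68×10⁷) = 72.25 dB
N = −174 + 72.25 + 6.45 = −95.30 dBm
SNR = P_sig − N = −88.5 − (−95.30) = 6.80 dB → 6.8 dB

6.8 dB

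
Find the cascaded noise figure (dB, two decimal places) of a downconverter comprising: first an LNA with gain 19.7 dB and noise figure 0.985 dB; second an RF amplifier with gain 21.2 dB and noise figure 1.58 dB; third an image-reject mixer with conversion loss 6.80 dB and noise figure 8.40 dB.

Convert to linear (a loss of L dB is a gain of −L dB): F_i = 10^(NF_i/10), G_i = 10^(G_i,dB/10)
  Stage 1: F_1 = 10^(0.985/10) = 1.255, G_1 = 10^(19.7/10) = 93.33
  Stage 2: F_2 = 10^(1.58/10) = 1.439, G_2 = 10^(21.2/10) = 131.8
  Stage 3: F_3 = 10^(8.40/10) = 6.918, G_3 = 10^(−6.80/10) = 0.2089
Friis cascade:
  F = 1.255 + (1.439 − 1)/93.33 + (6.918 − 1)/1.230×10⁴ = 1.260
NF = 10 log₁₀(1.260) = 1.00 dB

1.00 dB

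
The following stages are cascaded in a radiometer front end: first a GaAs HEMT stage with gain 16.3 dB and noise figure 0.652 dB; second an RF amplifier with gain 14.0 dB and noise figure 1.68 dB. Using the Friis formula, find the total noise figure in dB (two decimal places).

0.69 dB

Convert to linear (a loss of L dB is a gain of −L dB): F_i = 10^(NF_i/10), G_i = 10^(G_i,dB/10)
  Stage 1: F_1 = 10^(0.652/10) = 1.162, G_1 = 10^(16.3/10) = 42.66
  Stage 2: F_2 = 10^(1.68/10) = 1.472, G_2 = 10^(14.0/10) = 25.12
Friis cascade:
  F = 1.162 + (1.472 − 1)/42.66 = 1.173
NF = 10 log₁₀(1.173) = 0.69 dB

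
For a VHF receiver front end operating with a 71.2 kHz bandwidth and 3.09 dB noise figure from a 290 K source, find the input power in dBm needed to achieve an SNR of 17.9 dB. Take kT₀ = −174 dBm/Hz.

Sensitivity = −174 + 10 log₁₀(B) + NF + SNR_min
= −174 + 48.52 + 3.09 + 17.9
= −104.49 dBm → −104.5 dBm

−104.5 dBm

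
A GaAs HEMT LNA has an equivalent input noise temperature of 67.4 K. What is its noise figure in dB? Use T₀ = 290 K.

F = 1 + T_e/T₀ = 1 + 67.4/290 = 1.23241
NF = 10 log₁₀(1.23241) = 0.908 dB

0.908 dB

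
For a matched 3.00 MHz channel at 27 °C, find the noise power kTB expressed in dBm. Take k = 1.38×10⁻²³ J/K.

T = 27 °C + 273.15 = 300.15 K
P_n = kTB = 1.38×10⁻²³ × 300.15 × 3.00×10⁶ = 1.24×10⁻¹⁴ W
In dBm: 10 log₁₀(1.24×10⁻¹⁴ / 10⁻³) = −109.1 dBm

−109.1 dBm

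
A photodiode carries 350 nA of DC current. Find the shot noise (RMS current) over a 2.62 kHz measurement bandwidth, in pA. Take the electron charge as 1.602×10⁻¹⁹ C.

17.1 pA

I_n = √(2qI·B)
2qI·B = 2 × 1.602×10⁻¹⁹ × 3.50×10⁻⁷ × 2.62×10³ = 2.94×10⁻²² A²
I_n = √(2.94×10⁻²²) = 1.71×10⁻¹¹ A = 17.1 pA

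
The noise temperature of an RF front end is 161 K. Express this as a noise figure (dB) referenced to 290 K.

F = 1 + T_e/T₀ = 1 + 161/290 = 1.55517
NF = 10 log₁₀(1.55517) = 1.92 dB

1.92 dB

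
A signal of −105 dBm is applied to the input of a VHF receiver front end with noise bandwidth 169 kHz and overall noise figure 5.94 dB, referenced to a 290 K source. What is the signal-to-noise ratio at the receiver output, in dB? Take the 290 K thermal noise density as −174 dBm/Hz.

10.8 dB

Noise floor: N = −174 + 10 log₁₀(B) + NF
10 log₁₀(1.69×10⁵) = 52.28 dB
N = −174 + 52.28 + 5.94 = −115.78 dBm
SNR = P_sig − N = −105 − (−115.78) = 10.78 dB → 10.8 dB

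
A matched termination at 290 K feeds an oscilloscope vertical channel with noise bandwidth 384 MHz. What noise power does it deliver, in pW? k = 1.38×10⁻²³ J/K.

1.54 pW

P_n = kTB = 1.38×10⁻²³ × 290 × 3.84×10⁸ = 1.54×10⁻¹² W = 1.54 pW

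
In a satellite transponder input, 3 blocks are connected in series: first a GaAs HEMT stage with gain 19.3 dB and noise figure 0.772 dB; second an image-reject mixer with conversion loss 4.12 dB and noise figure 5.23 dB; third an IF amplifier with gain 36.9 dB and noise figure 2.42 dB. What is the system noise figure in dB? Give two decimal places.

0.95 dB

Convert to linear (a loss of L dB is a gain of −L dB): F_i = 10^(NF_i/10), G_i = 10^(G_i,dB/10)
  Stage 1: F_1 = 10^(0.772/10) = 1.195, G_1 = 10^(19.3/10) = 85.11
  Stage 2: F_2 = 10^(5.23/10) = 3.334, G_2 = 10^(−4.12/10) = 0.3873
  Stage 3: F_3 = 10^(2.42/10) = 1.746, G_3 = 10^(36.9/10) = 4898
Friis cascade:
  F = 1.195 + (3.334 − 1)/85.11 + (1.746 − 1)/32.96 = 1.245
NF = 10 log₁₀(1.245) = 0.95 dB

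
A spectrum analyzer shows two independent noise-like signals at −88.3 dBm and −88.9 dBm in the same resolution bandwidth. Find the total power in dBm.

Convert to linear, add, convert back:
P₁ = 1.48×10⁻¹² W, P₂ = 1.29×10⁻¹² W
P_tot = 2.77×10⁻¹² W → 10 log₁₀(P_tot / 10⁻³) = −85.6 dBm

−85.6 dBm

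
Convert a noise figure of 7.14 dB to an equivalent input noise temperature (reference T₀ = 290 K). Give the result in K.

1211 K

F = 10^(7.14/10) = 5.17607
T_e = (F − 1)·T₀ = (5.17607 − 1) × 290 = 1211 K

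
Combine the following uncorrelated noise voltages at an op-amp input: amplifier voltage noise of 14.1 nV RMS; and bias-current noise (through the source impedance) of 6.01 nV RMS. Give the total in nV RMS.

15.3 nV

Uncorrelated sources add in power (mean-square): V_tot = √(ΣV_i²)
V_tot = √[(1.41×10⁻⁸)² + (6.01×10⁻⁹)²] = 1.53×10⁻⁸ V = 15.3 nV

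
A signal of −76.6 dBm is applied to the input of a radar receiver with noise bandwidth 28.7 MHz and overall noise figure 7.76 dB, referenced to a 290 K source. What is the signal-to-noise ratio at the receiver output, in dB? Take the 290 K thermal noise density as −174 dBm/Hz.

Noise floor: N = −174 + 10 log₁₀(B) + NF
10 log₁₀(2.87×10⁷) = 74.58 dB
N = −174 + 74.58 + 7.76 = −91.66 dBm
SNR = P_sig − N = −76.6 − (−91.66) = 15.06 dB → 15.1 dB

15.1 dB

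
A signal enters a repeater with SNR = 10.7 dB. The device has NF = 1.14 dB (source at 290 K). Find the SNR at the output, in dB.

By definition F = SNR_in/SNR_out, so in dB: SNR_out = SNR_in − NF
SNR_out = 10.7 − 1.14 = 9.56 dB

9.56 dB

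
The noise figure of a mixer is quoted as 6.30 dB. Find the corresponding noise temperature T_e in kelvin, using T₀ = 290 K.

947 K

F = 10^(6.30/10) = 4.2658
T_e = (F − 1)·T₀ = (4.2658 − 1) × 290 = 947 K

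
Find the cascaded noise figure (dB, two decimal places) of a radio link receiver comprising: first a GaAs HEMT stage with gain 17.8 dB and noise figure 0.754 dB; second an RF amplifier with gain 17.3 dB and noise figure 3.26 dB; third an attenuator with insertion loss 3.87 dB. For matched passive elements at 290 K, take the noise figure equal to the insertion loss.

Convert to linear (a loss of L dB is a gain of −L dB): F_i = 10^(NF_i/10), G_i = 10^(G_i,dB/10)
  Stage 1: F_1 = 10^(0.754/10) = 1.190, G_1 = 10^(17.8/10) = 60.26
  Stage 2: F_2 = 10^(3.26/10) = 2.118, G_2 = 10^(17.3/10) = 53.70
  Stage 3: F_3 = 10^(3.87/10) = 2.438, G_3 = 10^(−3.87/10) = 0.4102
Friis cascade:
  F = 1.190 + (2.118 − 1)/60.26 + (2.438 − 1)/3236 = 1.209
NF = 10 log₁₀(1.209) = 0.82 dB

0.82 dB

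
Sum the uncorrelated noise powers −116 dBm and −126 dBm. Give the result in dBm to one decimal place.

−115.6 dBm

Convert to linear, add, convert back:
P₁ = 2.51×10⁻¹⁵ W, P₂ = 2.51×10⁻¹⁶ W
P_tot = 2.76×10⁻¹⁵ W → 10 log₁₀(P_tot / 10⁻³) = −115.6 dBm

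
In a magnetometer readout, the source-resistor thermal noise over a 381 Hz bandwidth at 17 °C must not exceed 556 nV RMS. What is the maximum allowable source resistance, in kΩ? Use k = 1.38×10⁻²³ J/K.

50.7 kΩ

T = 17 °C + 273.15 = 290.15 K
Johnson–Nyquist: V_n = √(4kTRB) ⇒ R = V_n² / (4kTB)
4kTB = 4 × 1.38×10⁻²³ × 290.15 × 3.81×10² = 6.10×10⁻¹⁸
R = (5.56×10⁻⁷)² / 6.10×10⁻¹⁸ = 5.07×10⁴ Ω = 50.7 kΩ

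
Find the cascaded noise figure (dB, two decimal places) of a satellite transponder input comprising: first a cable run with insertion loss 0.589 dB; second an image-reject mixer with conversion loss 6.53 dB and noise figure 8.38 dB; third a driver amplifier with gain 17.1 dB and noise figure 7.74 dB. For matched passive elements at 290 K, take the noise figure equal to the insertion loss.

Convert to linear (a loss of L dB is a gain of −L dB): F_i = 10^(NF_i/10), G_i = 10^(G_i,dB/10)
  Stage 1: F_1 = 10^(0.589/10) = 1.145, G_1 = 10^(−0.589/10) = 0.8732
  Stage 2: F_2 = 10^(8.38/10) = 6.887, G_2 = 10^(−6.53/10) = 0.2223
  Stage 3: F_3 = 10^(7.74/10) = 5.943, G_3 = 10^(17.1/10) = 51.29
Friis cascade:
  F = 1.145 + (6.887 − 1)/0.8732 + (5.943 − 1)/0.1941 = 33.35
NF = 10 log₁₀(33.35) = 15.23 dB

15.23 dB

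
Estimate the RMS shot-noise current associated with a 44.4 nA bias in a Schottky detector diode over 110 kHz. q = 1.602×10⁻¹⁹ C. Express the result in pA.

I_n = √(2qI·B)
2qI·B = 2 × 1.602×10⁻¹⁹ × 4.44×10⁻⁸ × 1.10×10⁵ = 1.56×10⁻²¹ A²
I_n = √(1.56×10⁻²¹) = 3.96×10⁻¹¹ A = 39.6 pA

39.6 pA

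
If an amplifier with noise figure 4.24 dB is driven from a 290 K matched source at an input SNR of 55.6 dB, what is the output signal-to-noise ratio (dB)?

By definition F = SNR_in/SNR_out, so in dB: SNR_out = SNR_in − NF
SNR_out = 55.6 − 4.24 = 51.36 dB

51.36 dB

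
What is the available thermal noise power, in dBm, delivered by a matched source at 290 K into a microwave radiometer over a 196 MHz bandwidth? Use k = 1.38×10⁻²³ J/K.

P_n = kTB = 1.38×10⁻²³ × 290 × 1.96×10⁸ = 7.84×10⁻¹³ W
In dBm: 10 log₁₀(7.84×10⁻¹³ / 10⁻³) = −91.1 dBm

−91.1 dBm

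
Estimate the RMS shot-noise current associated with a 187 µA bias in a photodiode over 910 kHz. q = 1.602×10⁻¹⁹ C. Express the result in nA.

7.38 nA

I_n = √(2qI·B)
2qI·B = 2 × 1.602×10⁻¹⁹ × 1.87×10⁻⁴ × 9.10×10⁵ = 5.45×10⁻¹⁷ A²
I_n = √(5.45×10⁻¹⁷) = 7.38×10⁻⁹ A = 7.38 nA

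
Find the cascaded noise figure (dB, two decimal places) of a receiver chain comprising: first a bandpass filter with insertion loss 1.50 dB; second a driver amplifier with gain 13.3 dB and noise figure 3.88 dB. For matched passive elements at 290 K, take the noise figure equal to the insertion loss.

5.38 dB

Convert to linear (a loss of L dB is a gain of −L dB): F_i = 10^(NF_i/10), G_i = 10^(G_i,dB/10)
  Stage 1: F_1 = 10^(1.50/10) = 1.413, G_1 = 10^(−1.50/10) = 0.7079
  Stage 2: F_2 = 10^(3.88/10) = 2.443, G_2 = 10^(13.3/10) = 21.38
Friis cascade:
  F = 1.413 + (2.443 − 1)/0.7079 = 3.451
NF = 10 log₁₀(3.451) = 5.38 dB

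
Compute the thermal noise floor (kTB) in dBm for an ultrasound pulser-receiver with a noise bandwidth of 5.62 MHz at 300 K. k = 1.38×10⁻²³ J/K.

−106.3 dBm

P_n = kTB = 1.38×10⁻²³ × 300 × 5.62×10⁶ = 2.33×10⁻¹⁴ W
In dBm: 10 log₁₀(2.33×10⁻¹⁴ / 10⁻³) = −106.3 dBm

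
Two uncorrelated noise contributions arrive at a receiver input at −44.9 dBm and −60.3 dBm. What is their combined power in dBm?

−44.8 dBm

Convert to linear, add, convert back:
P₁ = 3.24×10⁻⁸ W, P₂ = 9.33×10⁻¹⁰ W
P_tot = 3.33×10⁻⁸ W → 10 log₁₀(P_tot / 10⁻³) = −44.8 dBm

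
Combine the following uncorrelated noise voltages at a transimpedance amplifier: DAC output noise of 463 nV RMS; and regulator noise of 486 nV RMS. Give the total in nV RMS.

671 nV

Uncorrelated sources add in power (mean-square): V_tot = √(ΣV_i²)
V_tot = √[(4.63×10⁻⁷)² + (4.86×10⁻⁷)²] = 6.71×10⁻⁷ V = 671 nV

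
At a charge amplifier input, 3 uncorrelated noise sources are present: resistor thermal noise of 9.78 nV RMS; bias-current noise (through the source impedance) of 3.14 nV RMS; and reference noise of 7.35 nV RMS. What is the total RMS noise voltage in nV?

Uncorrelated sources add in power (mean-square): V_tot = √(ΣV_i²)
V_tot = √[(9.78×10⁻⁹)² + (3.14×10⁻⁹)² + (7.35×10⁻⁹)²] = 1.26×10⁻⁸ V = 12.6 nV

12.6 nV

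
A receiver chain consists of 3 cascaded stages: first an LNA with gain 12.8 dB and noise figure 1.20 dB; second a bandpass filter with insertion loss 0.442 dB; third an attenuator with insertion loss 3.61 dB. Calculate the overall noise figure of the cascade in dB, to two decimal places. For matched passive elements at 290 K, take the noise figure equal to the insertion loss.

Convert to linear (a loss of L dB is a gain of −L dB): F_i = 10^(NF_i/10), G_i = 10^(G_i,dB/10)
  Stage 1: F_1 = 10^(1.20/10) = 1.318, G_1 = 10^(12.8/10) = 19.05
  Stage 2: F_2 = 10^(0.442/10) = 1.107, G_2 = 10^(−0.442/10) = 0.9032
  Stage 3: F_3 = 10^(3.61/10) = 2.296, G_3 = 10^(−3.61/10) = 0.4355
Friis cascade:
  F = 1.318 + (1.107 − 1)/19.05 + (2.296 − 1)/17.21 = 1.399
NF = 10 log₁₀(1.399) = 1.46 dB

1.46 dB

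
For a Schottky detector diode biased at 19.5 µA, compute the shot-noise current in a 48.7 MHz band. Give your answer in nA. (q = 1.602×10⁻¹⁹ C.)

I_n = √(2qI·B)
2qI·B = 2 × 1.602×10⁻¹⁹ × 1.95×10⁻⁵ × 4.87×10⁷ = 3.04×10⁻¹⁶ A²
I_n = √(3.04×10⁻¹⁶) = 1.74×10⁻⁸ A = 17.4 nA

17.4 nA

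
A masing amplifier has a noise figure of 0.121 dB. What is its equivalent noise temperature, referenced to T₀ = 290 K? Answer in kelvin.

8.19 K

F = 10^(0.121/10) = 1.02825
T_e = (F − 1)·T₀ = (1.02825 − 1) × 290 = 8.19 K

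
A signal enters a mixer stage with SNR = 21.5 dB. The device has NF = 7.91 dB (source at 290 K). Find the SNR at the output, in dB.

By definition F = SNR_in/SNR_out, so in dB: SNR_out = SNR_in − NF
SNR_out = 21.5 − 7.91 = 13.59 dB

13.59 dB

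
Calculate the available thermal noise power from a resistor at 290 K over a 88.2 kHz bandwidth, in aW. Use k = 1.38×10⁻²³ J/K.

P_n = kTB = 1.38×10⁻²³ × 290 × 8.82×10⁴ = 3.53×10⁻¹⁶ W = 353 aW

353 aW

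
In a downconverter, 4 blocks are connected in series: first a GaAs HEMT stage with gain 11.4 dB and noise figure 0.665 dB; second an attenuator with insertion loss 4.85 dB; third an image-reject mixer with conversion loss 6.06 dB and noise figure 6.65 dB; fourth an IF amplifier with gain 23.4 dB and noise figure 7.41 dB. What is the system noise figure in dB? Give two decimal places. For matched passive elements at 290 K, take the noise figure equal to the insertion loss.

Convert to linear (a loss of L dB is a gain of −L dB): F_i = 10^(NF_i/10), G_i = 10^(G_i,dB/10)
  Stage 1: F_1 = 10^(0.665/10) = 1.165, G_1 = 10^(11.4/10) = 13.80
  Stage 2: F_2 = 10^(4.85/10) = 3.055, G_2 = 10^(−4.85/10) = 0.3273
  Stage 3: F_3 = 10^(6.65/10) = 4.624, G_3 = 10^(−6.06/10) = 0.2477
  Stage 4: F_4 = 10^(7.41/10) = 5.508, G_4 = 10^(23.4/10) = 218.8
Friis cascade:
  F = 1.165 + (3.055 − 1)/13.80 + (4.624 − 1)/4.519 + (5.508 − 1)/1.119 = 6.143
NF = 10 log₁₀(6.143) = 7.88 dB

7.88 dB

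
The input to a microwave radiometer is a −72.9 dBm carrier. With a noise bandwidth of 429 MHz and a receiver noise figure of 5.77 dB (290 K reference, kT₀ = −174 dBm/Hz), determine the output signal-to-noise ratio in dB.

9.0 dB

Noise floor: N = −174 + 10 log₁₀(B) + NF
10 log₁₀(4.29×10⁸) = 86.32 dB
N = −174 + 86.32 + 5.77 = −81.91 dBm
SNR = P_sig − N = −72.9 − (−81.91) = 9.01 dB → 9.0 dB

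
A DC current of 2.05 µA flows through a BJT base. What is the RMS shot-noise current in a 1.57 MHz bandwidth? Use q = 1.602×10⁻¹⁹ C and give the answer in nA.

I_n = √(2qI·B)
2qI·B = 2 × 1.602×10⁻¹⁹ × 2.05×10⁻⁶ × 1.57×10⁶ = 1.03×10⁻¹⁸ A²
I_n = √(1.03×10⁻¹⁸) = 1.02×10⁻⁹ A = 1.02 nA

1.02 nA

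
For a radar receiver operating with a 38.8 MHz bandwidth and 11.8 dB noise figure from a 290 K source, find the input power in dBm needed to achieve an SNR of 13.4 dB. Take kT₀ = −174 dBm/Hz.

−72.9 dBm

Sensitivity = −174 + 10 log₁₀(B) + NF + SNR_min
= −174 + 75.89 + 11.8 + 13.4
= −72.91 dBm → −72.9 dBm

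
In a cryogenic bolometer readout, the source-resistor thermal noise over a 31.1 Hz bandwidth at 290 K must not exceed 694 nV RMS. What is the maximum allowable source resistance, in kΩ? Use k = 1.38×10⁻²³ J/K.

967 kΩ

Johnson–Nyquist: V_n = √(4kTRB) ⇒ R = V_n² / (4kTB)
4kTB = 4 × 1.38×10⁻²³ × 290 × 3.11×10¹ = 4.98×10⁻¹⁹
R = (6.94×10⁻⁷)² / 4.98×10⁻¹⁹ = 9.67×10⁵ Ω = 967 kΩ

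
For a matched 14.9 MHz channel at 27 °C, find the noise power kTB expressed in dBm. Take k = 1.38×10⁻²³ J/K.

T = 27 °C + 273.15 = 300.15 K
P_n = kTB = 1.38×10⁻²³ × 300.15 × 1.49×10⁷ = 6.17×10⁻¹⁴ W
In dBm: 10 log₁₀(6.17×10⁻¹⁴ / 10⁻³) = −102.1 dBm

−102.1 dBm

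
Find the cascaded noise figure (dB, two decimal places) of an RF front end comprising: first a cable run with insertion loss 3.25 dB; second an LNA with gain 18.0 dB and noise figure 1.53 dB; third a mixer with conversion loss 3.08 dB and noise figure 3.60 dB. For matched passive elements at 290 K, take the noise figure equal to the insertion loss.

4.84 dB

Convert to linear (a loss of L dB is a gain of −L dB): F_i = 10^(NF_i/10), G_i = 10^(G_i,dB/10)
  Stage 1: F_1 = 10^(3.25/10) = 2.113, G_1 = 10^(−3.25/10) = 0.4732
  Stage 2: F_2 = 10^(1.53/10) = 1.422, G_2 = 10^(18.0/10) = 63.10
  Stage 3: F_3 = 10^(3.60/10) = 2.291, G_3 = 10^(−3.08/10) = 0.4920
Friis cascade:
  F = 2.113 + (1.422 − 1)/0.4732 + (2.291 − 1)/29.85 = 3.049
NF = 10 log₁₀(3.049) = 4.84 dB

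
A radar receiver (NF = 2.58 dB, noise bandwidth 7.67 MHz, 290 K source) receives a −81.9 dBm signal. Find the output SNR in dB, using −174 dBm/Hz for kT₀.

Noise floor: N = −174 + 10 log₁₀(B) + NF
10 log₁₀(7.67×10⁶) = 68.85 dB
N = −174 + 68.85 + 2.58 = −102.57 dBm
SNR = P_sig − N = −81.9 − (−102.57) = 20.67 dB → 20.7 dB

20.7 dB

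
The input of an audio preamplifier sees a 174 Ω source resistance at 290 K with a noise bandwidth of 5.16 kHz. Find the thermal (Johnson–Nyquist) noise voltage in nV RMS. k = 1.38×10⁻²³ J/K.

V_n = √(4kTRB)
4kTRB = 4 × 1.38×10⁻²³ × 290 × 1.74×10² × 5.16×10³ = 1.44×10⁻¹⁴ V²
V_n = √(1.44×10⁻¹⁴) = 1.20×10⁻⁷ V = 120 nV

120 nV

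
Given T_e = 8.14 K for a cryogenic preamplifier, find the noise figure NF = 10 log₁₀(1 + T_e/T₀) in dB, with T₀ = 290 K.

F = 1 + T_e/T₀ = 1 + 8.14/290 = 1.02807
NF = 10 log₁₀(1.02807) = 0.120 dB

0.120 dB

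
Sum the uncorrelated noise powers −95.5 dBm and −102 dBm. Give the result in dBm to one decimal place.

−94.6 dBm

Convert to linear, add, convert back:
P₁ = 2.82×10⁻¹³ W, P₂ = 6.31×10⁻¹⁴ W
P_tot = 3.45×10⁻¹³ W → 10 log₁₀(P_tot / 10⁻³) = −94.6 dBm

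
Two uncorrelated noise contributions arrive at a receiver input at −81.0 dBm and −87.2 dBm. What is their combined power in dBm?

−80.1 dBm

Convert to linear, add, convert back:
P₁ = 7.94×10⁻¹² W, P₂ = 1.91×10⁻¹² W
P_tot = 9.85×10⁻¹² W → 10 log₁₀(P_tot / 10⁻³) = −80.1 dBm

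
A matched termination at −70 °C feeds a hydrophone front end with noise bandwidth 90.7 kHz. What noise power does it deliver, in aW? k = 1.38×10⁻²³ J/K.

254 aW

T = −70 °C + 273.15 = 203.15 K
P_n = kTB = 1.38×10⁻²³ × 203.15 × 9.07×10⁴ = 2.54×10⁻¹⁶ W = 254 aW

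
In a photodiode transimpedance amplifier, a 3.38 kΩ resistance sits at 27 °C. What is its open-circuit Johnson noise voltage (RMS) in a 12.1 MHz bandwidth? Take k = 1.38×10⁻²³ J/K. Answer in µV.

26.0 µV

T = 27 °C + 273.15 = 300.15 K
V_n = √(4kTRB)
4kTRB = 4 × 1.38×10⁻²³ × 300.15 × 3.38×10³ × 1.21×10⁷ = 6.78×10⁻¹⁰ V²
V_n = √(6.78×10⁻¹⁰) = 2.60×10⁻⁵ V = 26.0 µV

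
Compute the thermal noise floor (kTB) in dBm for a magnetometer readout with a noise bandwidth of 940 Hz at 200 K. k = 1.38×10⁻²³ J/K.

−145.9 dBm

P_n = kTB = 1.38×10⁻²³ × 200 × 9.40×10² = 2.59×10⁻¹⁸ W
In dBm: 10 log₁₀(2.59×10⁻¹⁸ / 10⁻³) = −145.9 dBm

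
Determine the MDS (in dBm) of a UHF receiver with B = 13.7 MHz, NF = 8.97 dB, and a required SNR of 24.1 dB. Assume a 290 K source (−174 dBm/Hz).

Sensitivity = −174 + 10 log₁₀(B) + NF + SNR_min
= −174 + 71.37 + 8.97 + 24.1
= −69.56 dBm → −69.6 dBm

−69.6 dBm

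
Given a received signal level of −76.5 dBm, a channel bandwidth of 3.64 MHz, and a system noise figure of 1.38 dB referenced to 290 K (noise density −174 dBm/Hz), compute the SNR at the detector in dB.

30.5 dB

Noise floor: N = −174 + 10 log₁₀(B) + NF
10 log₁₀(3.64×10⁶) = 65.61 dB
N = −174 + 65.61 + 1.38 = −107.01 dBm
SNR = P_sig − N = −76.5 − (−107.01) = 30.51 dB → 30.5 dB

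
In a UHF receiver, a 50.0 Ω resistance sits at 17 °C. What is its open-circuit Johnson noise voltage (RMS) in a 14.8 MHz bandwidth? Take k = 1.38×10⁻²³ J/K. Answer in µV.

3.44 µV

T = 17 °C + 273.15 = 290.15 K
V_n = √(4kTRB)
4kTRB = 4 × 1.38×10⁻²³ × 290.15 × 5.00×10¹ × 1.48×10⁷ = 1.19×10⁻¹¹ V²
V_n = √(1.19×10⁻¹¹) = 3.44×10⁻⁶ V = 3.44 µV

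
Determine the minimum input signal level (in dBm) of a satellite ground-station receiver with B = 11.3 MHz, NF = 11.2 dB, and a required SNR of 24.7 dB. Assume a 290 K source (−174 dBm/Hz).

Sensitivity = −174 + 10 log₁₀(B) + NF + SNR_min
= −174 + 70.53 + 11.2 + 24.7
= −67.57 dBm → −67.6 dBm

−67.6 dBm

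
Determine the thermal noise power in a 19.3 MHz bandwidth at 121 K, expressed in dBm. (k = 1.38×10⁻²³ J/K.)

−104.9 dBm

P_n = kTB = 1.38×10⁻²³ × 121 × 1.93×10⁷ = 3.22×10⁻¹⁴ W
In dBm: 10 log₁₀(3.22×10⁻¹⁴ / 10⁻³) = −104.9 dBm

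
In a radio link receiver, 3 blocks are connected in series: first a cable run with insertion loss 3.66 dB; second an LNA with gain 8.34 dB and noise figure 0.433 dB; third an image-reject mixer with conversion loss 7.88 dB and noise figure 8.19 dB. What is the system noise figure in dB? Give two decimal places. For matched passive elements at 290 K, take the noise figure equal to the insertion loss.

6.50 dB

Convert to linear (a loss of L dB is a gain of −L dB): F_i = 10^(NF_i/10), G_i = 10^(G_i,dB/10)
  Stage 1: F_1 = 10^(3.66/10) = 2.323, G_1 = 10^(−3.66/10) = 0.4305
  Stage 2: F_2 = 10^(0.433/10) = 1.105, G_2 = 10^(8.34/10) = 6.823
  Stage 3: F_3 = 10^(8.19/10) = 6.592, G_3 = 10^(−7.88/10) = 0.1629
Friis cascade:
  F = 2.323 + (1.105 − 1)/0.4305 + (6.592 − 1)/2.938 = 4.470
NF = 10 log₁₀(4.470) = 6.50 dB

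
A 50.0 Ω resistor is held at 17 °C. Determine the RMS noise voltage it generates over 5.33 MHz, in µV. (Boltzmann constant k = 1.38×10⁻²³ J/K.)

2.07 µV

T = 17 °C + 273.15 = 290.15 K
V_n = √(4kTRB)
4kTRB = 4 × 1.38×10⁻²³ × 290.15 × 5.00×10¹ × 5.33×10⁶ = 4.27×10⁻¹² V²
V_n = √(4.27×10⁻¹²) = 2.07×10⁻⁶ V = 2.07 µV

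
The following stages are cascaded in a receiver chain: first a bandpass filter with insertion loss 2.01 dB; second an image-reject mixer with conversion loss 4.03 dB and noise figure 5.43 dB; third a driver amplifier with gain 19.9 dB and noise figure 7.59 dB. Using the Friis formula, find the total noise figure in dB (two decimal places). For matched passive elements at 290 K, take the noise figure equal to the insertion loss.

Convert to linear (a loss of L dB is a gain of −L dB): F_i = 10^(NF_i/10), G_i = 10^(G_i,dB/10)
  Stage 1: F_1 = 10^(2.01/10) = 1.589, G_1 = 10^(−2.01/10) = 0.6295
  Stage 2: F_2 = 10^(5.43/10) = 3.491, G_2 = 10^(−4.03/10) = 0.3954
  Stage 3: F_3 = 10^(7.59/10) = 5.741, G_3 = 10^(19.9/10) = 97.72
Friis cascade:
  F = 1.589 + (3.491 − 1)/0.6295 + (5.741 − 1)/0.2489 = 24.60
NF = 10 log₁₀(24.60) = 13.91 dB

13.91 dB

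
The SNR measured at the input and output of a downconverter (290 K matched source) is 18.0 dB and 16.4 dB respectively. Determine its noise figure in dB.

NF (dB) = SNR_in(dB) − SNR_out(dB) when the source is at T₀
NF = 18.0 − 16.4 = 1.6 dB

1.6 dB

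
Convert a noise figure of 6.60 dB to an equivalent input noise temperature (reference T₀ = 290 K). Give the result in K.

F = 10^(6.60/10) = 4.57088
T_e = (F − 1)·T₀ = (4.57088 − 1) × 290 = 1036 K

1036 K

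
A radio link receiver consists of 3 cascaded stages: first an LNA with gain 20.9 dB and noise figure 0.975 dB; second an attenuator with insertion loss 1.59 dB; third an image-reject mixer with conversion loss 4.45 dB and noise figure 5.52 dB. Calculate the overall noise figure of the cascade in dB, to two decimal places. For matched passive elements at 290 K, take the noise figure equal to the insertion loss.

Convert to linear (a loss of L dB is a gain of −L dB): F_i = 10^(NF_i/10), G_i = 10^(G_i,dB/10)
  Stage 1: F_1 = 10^(0.975/10) = 1.252, G_1 = 10^(20.9/10) = 123.0
  Stage 2: F_2 = 10^(1.59/10) = 1.442, G_2 = 10^(−1.59/10) = 0.6934
  Stage 3: F_3 = 10^(5.52/10) = 3.565, G_3 = 10^(−4.45/10) = 0.3589
Friis cascade:
  F = 1.252 + (1.442 − 1)/123.0 + (3.565 − 1)/85.31 = 1.285
NF = 10 log₁₀(1.285) = 1.09 dB

1.09 dB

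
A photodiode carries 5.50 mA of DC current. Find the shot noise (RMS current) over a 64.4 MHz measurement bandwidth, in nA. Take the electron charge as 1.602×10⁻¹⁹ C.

337 nA

I_n = √(2qI·B)
2qI·B = 2 × 1.602×10⁻¹⁹ × 5.50×10⁻³ × 6.44×10⁷ = 1.13×10⁻¹³ A²
I_n = √(1.13×10⁻¹³) = 3.37×10⁻⁷ A = 337 nA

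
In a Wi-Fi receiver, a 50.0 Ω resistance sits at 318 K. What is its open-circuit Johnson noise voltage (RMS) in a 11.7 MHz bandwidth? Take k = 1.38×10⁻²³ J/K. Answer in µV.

V_n = √(4kTRB)
4kTRB = 4 × 1.38×10⁻²³ × 318 × 5.00×10¹ × 1.17×10⁷ = 1.03×10⁻¹¹ V²
V_n = √(1.03×10⁻¹¹) = 3.20×10⁻⁶ V = 3.20 µV

3.20 µV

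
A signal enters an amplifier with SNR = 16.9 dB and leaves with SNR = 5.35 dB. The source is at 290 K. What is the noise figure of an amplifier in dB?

11.55 dB

NF (dB) = SNR_in(dB) − SNR_out(dB) when the source is at T₀
NF = 16.9 − 5.35 = 11.55 dB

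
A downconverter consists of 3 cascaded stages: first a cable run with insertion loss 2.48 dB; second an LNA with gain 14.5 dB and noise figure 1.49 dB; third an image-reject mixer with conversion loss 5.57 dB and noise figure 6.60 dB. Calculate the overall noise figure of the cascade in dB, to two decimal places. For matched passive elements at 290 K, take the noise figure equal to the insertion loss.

4.34 dB

Convert to linear (a loss of L dB is a gain of −L dB): F_i = 10^(NF_i/10), G_i = 10^(G_i,dB/10)
  Stage 1: F_1 = 10^(2.48/10) = 1.770, G_1 = 10^(−2.48/10) = 0.5649
  Stage 2: F_2 = 10^(1.49/10) = 1.409, G_2 = 10^(14.5/10) = 28.18
  Stage 3: F_3 = 10^(6.60/10) = 4.571, G_3 = 10^(−5.57/10) = 0.2773
Friis cascade:
  F = 1.770 + (1.409 − 1)/0.5649 + (4.571 − 1)/15.92 = 2.719
NF = 10 log₁₀(2.719) = 4.34 dB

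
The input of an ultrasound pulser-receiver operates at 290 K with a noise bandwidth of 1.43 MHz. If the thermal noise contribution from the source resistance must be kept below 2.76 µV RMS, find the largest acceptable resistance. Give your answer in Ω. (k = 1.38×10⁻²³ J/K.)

333 Ω

Johnson–Nyquist: V_n = √(4kTRB) ⇒ R = V_n² / (4kTB)
4kTB = 4 × 1.38×10⁻²³ × 290 × 1.43×10⁶ = 2.29×10⁻¹⁴
R = (2.76×10⁻⁶)² / 2.29×10⁻¹⁴ = 3.33×10² Ω = 333 Ω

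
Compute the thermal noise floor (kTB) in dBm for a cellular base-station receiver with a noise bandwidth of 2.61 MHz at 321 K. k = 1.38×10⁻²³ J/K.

P_n = kTB = 1.38×10⁻²³ × 321 × 2.61×10⁶ = 1.16×10⁻¹⁴ W
In dBm: 10 log₁₀(1.16×10⁻¹⁴ / 10⁻³) = −109.4 dBm

−109.4 dBm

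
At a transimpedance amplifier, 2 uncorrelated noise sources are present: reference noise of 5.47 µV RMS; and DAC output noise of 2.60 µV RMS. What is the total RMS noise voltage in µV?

6.06 µV

Uncorrelated sources add in power (mean-square): V_tot = √(ΣV_i²)
V_tot = √[(5.47×10⁻⁶)² + (2.60×10⁻⁶)²] = 6.06×10⁻⁶ V = 6.06 µV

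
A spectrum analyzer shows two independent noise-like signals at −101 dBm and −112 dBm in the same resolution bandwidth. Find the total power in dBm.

Convert to linear, add, convert back:
P₁ = 7.94×10⁻¹⁴ W, P₂ = 6.31×10⁻¹⁵ W
P_tot = 8.57×10⁻¹⁴ W → 10 log₁₀(P_tot / 10⁻³) = −100.7 dBm

−100.7 dBm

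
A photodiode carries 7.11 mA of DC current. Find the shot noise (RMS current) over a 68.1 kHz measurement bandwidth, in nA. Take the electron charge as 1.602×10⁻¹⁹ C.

I_n = √(2qI·B)
2qI·B = 2 × 1.602×10⁻¹⁹ × 7.11×10⁻³ × 6.81×10⁴ = 1.55×10⁻¹⁶ A²
I_n = √(1.55×10⁻¹⁶) = 1.25×10⁻⁸ A = 12.5 nA

12.5 nA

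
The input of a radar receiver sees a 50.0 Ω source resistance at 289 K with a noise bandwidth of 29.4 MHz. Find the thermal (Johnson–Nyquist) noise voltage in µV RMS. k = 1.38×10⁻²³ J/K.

V_n = √(4kTRB)
4kTRB = 4 × 1.38×10⁻²³ × 289 × 5.00×10¹ × 2.94×10⁷ = 2.35×10⁻¹¹ V²
V_n = √(2.35×10⁻¹¹) = 4.84×10⁻⁶ V = 4.84 µV

4.84 µV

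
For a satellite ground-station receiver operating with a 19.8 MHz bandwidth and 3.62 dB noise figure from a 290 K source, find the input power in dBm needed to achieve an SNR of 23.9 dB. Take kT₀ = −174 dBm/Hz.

−73.5 dBm

Sensitivity = −174 + 10 log₁₀(B) + NF + SNR_min
= −174 + 72.97 + 3.62 + 23.9
= −73.51 dBm → −73.5 dBm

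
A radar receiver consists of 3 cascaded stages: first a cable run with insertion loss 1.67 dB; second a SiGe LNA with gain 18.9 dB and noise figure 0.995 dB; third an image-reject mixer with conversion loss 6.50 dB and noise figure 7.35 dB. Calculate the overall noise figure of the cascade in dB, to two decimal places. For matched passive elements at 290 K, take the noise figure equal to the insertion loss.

Convert to linear (a loss of L dB is a gain of −L dB): F_i = 10^(NF_i/10), G_i = 10^(G_i,dB/10)
  Stage 1: F_1 = 10^(1.67/10) = 1.469, G_1 = 10^(−1.67/10) = 0.6808
  Stage 2: F_2 = 10^(0.995/10) = 1.257, G_2 = 10^(18.9/10) = 77.62
  Stage 3: F_3 = 10^(7.35/10) = 5.433, G_3 = 10^(−6.50/10) = 0.2239
Friis cascade:
  F = 1.469 + (1.257 − 1)/0.6808 + (5.433 − 1)/52.84 = 1.931
NF = 10 log₁₀(1.931) = 2.86 dB

2.86 dB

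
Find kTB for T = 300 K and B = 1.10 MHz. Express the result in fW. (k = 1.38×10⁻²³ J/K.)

P_n = kTB = 1.38×10⁻²³ × 300 × 1.10×10⁶ = 4.55×10⁻¹⁵ W = 4.55 fW

4.55 fW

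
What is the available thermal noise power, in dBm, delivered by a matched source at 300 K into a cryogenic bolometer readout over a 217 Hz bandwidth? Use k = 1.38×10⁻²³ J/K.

P_n = kTB = 1.38×10⁻²³ × 300 × 2.17×10² = 8.98×10⁻¹⁹ W
In dBm: 10 log₁₀(8.98×10⁻¹⁹ / 10⁻³) = −150.5 dBm

−150.5 dBm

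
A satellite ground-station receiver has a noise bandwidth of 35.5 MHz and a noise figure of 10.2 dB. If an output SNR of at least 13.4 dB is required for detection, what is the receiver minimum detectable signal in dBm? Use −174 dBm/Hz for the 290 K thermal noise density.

Sensitivity = −174 + 10 log₁₀(B) + NF + SNR_min
= −174 + 75.5 + 10.2 + 13.4
= −74.9 dBm → −74.9 dBm

−74.9 dBm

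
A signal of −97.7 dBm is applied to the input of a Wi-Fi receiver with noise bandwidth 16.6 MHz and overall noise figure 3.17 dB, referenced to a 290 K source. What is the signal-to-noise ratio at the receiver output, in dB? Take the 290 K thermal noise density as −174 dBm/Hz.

Noise floor: N = −174 + 10 log₁₀(B) + NF
10 log₁₀(1.66×10⁷) = 72.2 dB
N = −174 + 72.2 + 3.17 = −98.63 dBm
SNR = P_sig − N = −97.7 − (−98.63) = 0.93 dB → 0.9 dB

0.9 dB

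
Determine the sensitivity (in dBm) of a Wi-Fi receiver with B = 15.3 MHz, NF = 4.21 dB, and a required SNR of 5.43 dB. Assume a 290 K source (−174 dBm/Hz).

−92.5 dBm

Sensitivity = −174 + 10 log₁₀(B) + NF + SNR_min
= −174 + 71.85 + 4.21 + 5.43
= −92.51 dBm → −92.5 dBm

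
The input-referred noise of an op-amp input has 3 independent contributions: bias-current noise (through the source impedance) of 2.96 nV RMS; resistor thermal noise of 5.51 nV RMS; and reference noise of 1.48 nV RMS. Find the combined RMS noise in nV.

6.43 nV

Uncorrelated sources add in power (mean-square): V_tot = √(ΣV_i²)
V_tot = √[(2.96×10⁻⁹)² + (5.51×10⁻⁹)² + (1.48×10⁻⁹)²] = 6.43×10⁻⁹ V = 6.43 nV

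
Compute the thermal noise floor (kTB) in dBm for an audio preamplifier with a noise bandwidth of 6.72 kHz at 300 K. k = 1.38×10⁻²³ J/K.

P_n = kTB = 1.38×10⁻²³ × 300 × 6.72×10³ = 2.78×10⁻¹⁷ W
In dBm: 10 log₁₀(2.78×10⁻¹⁷ / 10⁻³) = −135.6 dBm

−135.6 dBm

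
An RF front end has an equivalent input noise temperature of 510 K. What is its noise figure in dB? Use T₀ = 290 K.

4.41 dB

F = 1 + T_e/T₀ = 1 + 510/290 = 2.75862
NF = 10 log₁₀(2.75862) = 4.41 dB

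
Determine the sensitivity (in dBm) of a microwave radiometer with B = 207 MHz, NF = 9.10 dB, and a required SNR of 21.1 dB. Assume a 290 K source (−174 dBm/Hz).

−60.6 dBm

Sensitivity = −174 + 10 log₁₀(B) + NF + SNR_min
= −174 + 83.16 + 9.10 + 21.1
= −60.64 dBm → −60.6 dBm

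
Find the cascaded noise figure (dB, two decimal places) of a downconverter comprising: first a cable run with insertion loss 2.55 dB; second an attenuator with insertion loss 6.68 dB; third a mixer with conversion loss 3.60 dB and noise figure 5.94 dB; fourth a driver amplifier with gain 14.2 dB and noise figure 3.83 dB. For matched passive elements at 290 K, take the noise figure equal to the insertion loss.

Convert to linear (a loss of L dB is a gain of −L dB): F_i = 10^(NF_i/10), G_i = 10^(G_i,dB/10)
  Stage 1: F_1 = 10^(2.55/10) = 1.799, G_1 = 10^(−2.55/10) = 0.5559
  Stage 2: F_2 = 10^(6.68/10) = 4.656, G_2 = 10^(−6.68/10) = 0.2148
  Stage 3: F_3 = 10^(5.94/10) = 3.926, G_3 = 10^(−3.60/10) = 0.4365
  Stage 4: F_4 = 10^(3.83/10) = 2.415, G_4 = 10^(14.2/10) = 26.30
Friis cascade:
  F = 1.799 + (4.656 − 1)/0.5559 + (3.926 − 1)/0.1194 + (2.415 − 1)/0.05212 = 60.04
NF = 10 log₁₀(60.04) = 17.78 dB

17.78 dB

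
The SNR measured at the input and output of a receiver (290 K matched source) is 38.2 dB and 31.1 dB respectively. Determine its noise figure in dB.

NF (dB) = SNR_in(dB) − SNR_out(dB) when the source is at T₀
NF = 38.2 − 31.1 = 7.1 dB

7.1 dB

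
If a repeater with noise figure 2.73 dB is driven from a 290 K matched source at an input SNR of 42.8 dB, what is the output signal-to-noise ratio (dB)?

By definition F = SNR_in/SNR_out, so in dB: SNR_out = SNR_in − NF
SNR_out = 42.8 − 2.73 = 40.07 dB

40.07 dB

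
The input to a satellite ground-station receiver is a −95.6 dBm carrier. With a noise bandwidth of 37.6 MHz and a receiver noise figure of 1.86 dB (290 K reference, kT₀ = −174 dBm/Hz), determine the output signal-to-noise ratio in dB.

0.8 dB

Noise floor: N = −174 + 10 log₁₀(B) + NF
10 log₁₀(3.76×10⁷) = 75.75 dB
N = −174 + 75.75 + 1.86 = −96.39 dBm
SNR = P_sig − N = −95.6 − (−96.39) = 0.79 dB → 0.8 dB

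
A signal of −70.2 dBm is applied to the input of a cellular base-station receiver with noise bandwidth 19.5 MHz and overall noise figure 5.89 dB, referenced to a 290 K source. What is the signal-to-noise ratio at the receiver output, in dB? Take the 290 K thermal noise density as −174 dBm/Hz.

25.0 dB

Noise floor: N = −174 + 10 log₁₀(B) + NF
10 log₁₀(1.95×10⁷) = 72.9 dB
N = −174 + 72.9 + 5.89 = −95.21 dBm
SNR = P_sig − N = −70.2 − (−95.21) = 25.01 dB → 25.0 dB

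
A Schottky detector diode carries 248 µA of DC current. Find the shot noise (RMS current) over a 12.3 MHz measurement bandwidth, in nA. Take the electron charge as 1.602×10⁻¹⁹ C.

31.3 nA

I_n = √(2qI·B)
2qI·B = 2 × 1.602×10⁻¹⁹ × 2.48×10⁻⁴ × 1.23×10⁷ = 9.77×10⁻¹⁶ A²
I_n = √(9.77×10⁻¹⁶) = 3.13×10⁻⁸ A = 31.3 nA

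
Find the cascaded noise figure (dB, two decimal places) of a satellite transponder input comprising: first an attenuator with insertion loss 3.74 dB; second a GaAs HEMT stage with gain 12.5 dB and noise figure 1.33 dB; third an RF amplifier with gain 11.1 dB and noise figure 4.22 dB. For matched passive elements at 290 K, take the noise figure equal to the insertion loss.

5.36 dB

Convert to linear (a loss of L dB is a gain of −L dB): F_i = 10^(NF_i/10), G_i = 10^(G_i,dB/10)
  Stage 1: F_1 = 10^(3.74/10) = 2.366, G_1 = 10^(−3.74/10) = 0.4227
  Stage 2: F_2 = 10^(1.33/10) = 1.358, G_2 = 10^(12.5/10) = 17.78
  Stage 3: F_3 = 10^(4.22/10) = 2.642, G_3 = 10^(11.1/10) = 12.88
Friis cascade:
  F = 2.366 + (1.358 − 1)/0.4227 + (2.642 − 1)/7.516 = 3.432
NF = 10 log₁₀(3.432) = 5.36 dB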